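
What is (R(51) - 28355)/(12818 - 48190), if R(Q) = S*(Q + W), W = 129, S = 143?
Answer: 2615/35372 ≈ 0.073928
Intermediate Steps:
R(Q) = 18447 + 143*Q (R(Q) = 143*(Q + 129) = 143*(129 + Q) = 18447 + 143*Q)
(R(51) - 28355)/(12818 - 48190) = ((18447 + 143*51) - 28355)/(12818 - 48190) = ((18447 + 7293) - 28355)/(-35372) = (25740 - 28355)*(-1/35372) = -2615*(-1/35372) = 2615/35372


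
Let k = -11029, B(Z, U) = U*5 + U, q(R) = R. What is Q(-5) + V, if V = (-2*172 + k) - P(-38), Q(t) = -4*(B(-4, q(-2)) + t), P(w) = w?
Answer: -11267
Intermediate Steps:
B(Z, U) = 6*U (B(Z, U) = 5*U + U = 6*U)
Q(t) = 48 - 4*t (Q(t) = -4*(6*(-2) + t) = -4*(-12 + t) = 48 - 4*t)
V = -11335 (V = (-2*172 - 11029) - 1*(-38) = (-344 - 11029) + 38 = -11373 + 38 = -11335)
Q(-5) + V = (48 - 4*(-5)) - 11335 = (48 + 20) - 11335 = 68 - 11335 = -11267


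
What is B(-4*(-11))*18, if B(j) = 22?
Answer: 396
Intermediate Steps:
B(-4*(-11))*18 = 22*18 = 396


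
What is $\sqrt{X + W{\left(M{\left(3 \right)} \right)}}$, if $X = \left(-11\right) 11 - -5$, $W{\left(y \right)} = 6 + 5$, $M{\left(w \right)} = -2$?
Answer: $i \sqrt{105} \approx 10.247 i$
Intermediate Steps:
$W{\left(y \right)} = 11$
$X = -116$ ($X = -121 + 5 = -116$)
$\sqrt{X + W{\left(M{\left(3 \right)} \right)}} = \sqrt{-116 + 11} = \sqrt{-105} = i \sqrt{105}$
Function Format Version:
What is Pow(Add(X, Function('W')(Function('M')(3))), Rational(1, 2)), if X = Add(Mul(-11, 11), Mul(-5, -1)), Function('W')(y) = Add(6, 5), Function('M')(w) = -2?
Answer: Mul(I, Pow(105, Rational(1, 2))) ≈ Mul(10.247, I)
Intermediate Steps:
Function('W')(y) = 11
X = -116 (X = Add(-121, 5) = -116)
Pow(Add(X, Function('W')(Function('M')(3))), Rational(1, 2)) = Pow(Add(-116, 11), Rational(1, 2)) = Pow(-105, Rational(1, 2)) = Mul(I, Pow(105, Rational(1, 2)))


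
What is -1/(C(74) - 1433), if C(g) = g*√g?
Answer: 1433/1648265 + 74*√74/1648265 ≈ 0.0012556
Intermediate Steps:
C(g) = g^(3/2)
-1/(C(74) - 1433) = -1/(74^(3/2) - 1433) = -1/(74*√74 - 1433) = -1/(-1433 + 74*√74)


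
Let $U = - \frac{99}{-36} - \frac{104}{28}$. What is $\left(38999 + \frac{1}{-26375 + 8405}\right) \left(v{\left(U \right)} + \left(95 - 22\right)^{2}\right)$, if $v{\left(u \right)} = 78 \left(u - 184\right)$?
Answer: $- \frac{17853186438775}{50316} \approx -3.5482 \cdot 10^{8}$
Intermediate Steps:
$U = - \frac{27}{28}$ ($U = \left(-99\right) \left(- \frac{1}{36}\right) - \frac{26}{7} = \frac{11}{4} - \frac{26}{7} = - \frac{27}{28} \approx -0.96429$)
$v{\left(u \right)} = -14352 + 78 u$ ($v{\left(u \right)} = 78 \left(-184 + u\right) = -14352 + 78 u$)
$\left(38999 + \frac{1}{-26375 + 8405}\right) \left(v{\left(U \right)} + \left(95 - 22\right)^{2}\right) = \left(38999 + \frac{1}{-26375 + 8405}\right) \left(\left(-14352 + 78 \left(- \frac{27}{28}\right)\right) + \left(95 - 22\right)^{2}\right) = \left(38999 + \frac{1}{-17970}\right) \left(\left(-14352 - \frac{1053}{14}\right) + 73^{2}\right) = \left(38999 - \frac{1}{17970}\right) \left(- \frac{201981}{14} + 5329\right) = \frac{700812029}{17970} \left(- \frac{127375}{14}\right) = - \frac{17853186438775}{50316}$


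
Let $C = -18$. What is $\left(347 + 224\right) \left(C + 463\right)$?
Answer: $254095$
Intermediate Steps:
$\left(347 + 224\right) \left(C + 463\right) = \left(347 + 224\right) \left(-18 + 463\right) = 571 \cdot 445 = 254095$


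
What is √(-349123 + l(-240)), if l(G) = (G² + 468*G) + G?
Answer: I*√404083 ≈ 635.67*I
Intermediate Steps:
l(G) = G² + 469*G
√(-349123 + l(-240)) = √(-349123 - 240*(469 - 240)) = √(-349123 - 240*229) = √(-349123 - 54960) = √(-404083) = I*√404083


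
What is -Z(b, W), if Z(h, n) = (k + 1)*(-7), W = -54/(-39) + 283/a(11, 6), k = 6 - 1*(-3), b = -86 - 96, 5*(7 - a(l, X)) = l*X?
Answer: 70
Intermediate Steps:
a(l, X) = 7 - X*l/5 (a(l, X) = 7 - l*X/5 = 7 - X*l/5)
b = -182
k = 9 (k = 6 + 3 = 9)
W = -17837/403 (W = -54/(-39) + 283/(7 - ⅕*6*11) = -54*(-1/39) + 283/(7 - 66/5) = 18/13 + 283/(-31/5) = 18/13 + 283*(-5/31) = 18/13 - 1415/31 = -17837/403 ≈ -44.261)
Z(h, n) = -70 (Z(h, n) = (9 + 1)*(-7) = 10*(-7) = -70)
-Z(b, W) = -1*(-70) = 70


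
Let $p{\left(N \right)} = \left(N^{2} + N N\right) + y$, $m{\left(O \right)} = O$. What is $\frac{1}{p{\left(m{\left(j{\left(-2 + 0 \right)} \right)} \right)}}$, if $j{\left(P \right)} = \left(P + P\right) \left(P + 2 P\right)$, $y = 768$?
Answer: $\frac{1}{1920} \approx 0.00052083$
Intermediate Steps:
$j{\left(P \right)} = 6 P^{2}$ ($j{\left(P \right)} = 2 P 3 P = 6 P^{2}$)
$p{\left(N \right)} = 768 + 2 N^{2}$ ($p{\left(N \right)} = \left(N^{2} + N N\right) + 768 = \left(N^{2} + N^{2}\right) + 768 = 2 N^{2} + 768 = 768 + 2 N^{2}$)
$\frac{1}{p{\left(m{\left(j{\left(-2 + 0 \right)} \right)} \right)}} = \frac{1}{768 + 2 \left(6 \left(-2 + 0\right)^{2}\right)^{2}} = \frac{1}{768 + 2 \left(6 \left(-2\right)^{2}\right)^{2}} = \frac{1}{768 + 2 \left(6 \cdot 4\right)^{2}} = \frac{1}{768 + 2 \cdot 24^{2}} = \frac{1}{768 + 2 \cdot 576} = \frac{1}{768 + 1152} = \frac{1}{1920}$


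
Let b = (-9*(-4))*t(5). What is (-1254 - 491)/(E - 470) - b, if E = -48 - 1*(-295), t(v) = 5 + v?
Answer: -78535/223 ≈ -352.17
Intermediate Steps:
E = 247 (E = -48 + 295 = 247)
b = 360 (b = (-9*(-4))*(5 + 5) = 36*10 = 360)
(-1254 - 491)/(E - 470) - b = (-1254 - 491)/(247 - 470) - 1*360 = -1745/(-223) - 360 = -1745*(-1/223) - 360 = 1745/223 - 360 = -78535/223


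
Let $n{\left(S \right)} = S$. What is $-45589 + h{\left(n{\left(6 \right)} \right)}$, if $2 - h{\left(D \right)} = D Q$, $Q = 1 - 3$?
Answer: $-45575$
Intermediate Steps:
$Q = -2$ ($Q = 1 - 3 = -2$)
$h{\left(D \right)} = 2 + 2 D$ ($h{\left(D \right)} = 2 - D \left(-2\right) = 2 - - 2 D = 2 + 2 D$)
$-45589 + h{\left(n{\left(6 \right)} \right)} = -45589 + \left(2 + 2 \cdot 6\right) = -45589 + \left(2 + 12\right) = -45589 + 14 = -45575$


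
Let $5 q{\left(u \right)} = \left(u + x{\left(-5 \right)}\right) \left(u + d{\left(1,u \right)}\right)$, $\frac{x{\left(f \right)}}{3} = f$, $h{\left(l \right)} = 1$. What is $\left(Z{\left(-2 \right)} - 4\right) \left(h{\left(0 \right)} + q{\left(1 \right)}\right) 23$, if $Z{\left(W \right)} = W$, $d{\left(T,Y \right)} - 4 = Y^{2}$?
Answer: $\frac{10902}{5} \approx 2180.4$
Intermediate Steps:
$d{\left(T,Y \right)} = 4 + Y^{2}$
$x{\left(f \right)} = 3 f$
$q{\left(u \right)} = \frac{\left(-15 + u\right) \left(4 + u + u^{2}\right)}{5}$ ($q{\left(u \right)} = \frac{\left(u + 3 \left(-5\right)\right) \left(u + \left(4 + u^{2}\right)\right)}{5} = \frac{\left(u - 15\right) \left(4 + u + u^{2}\right)}{5} = \frac{\left(-15 + u\right) \left(4 + u + u^{2}\right)}{5}$)
$\left(Z{\left(-2 \right)} - 4\right) \left(h{\left(0 \right)} + q{\left(1 \right)}\right) 23 = \left(-2 - 4\right) \left(1 - \left(\frac{71}{5} - \frac{1}{5} + \frac{14}{5}\right)\right) 23 = - 6 \left(1 - \frac{84}{5}\right) 23 = \left(-6\right) \left(- \frac{79}{5}\right) 23 = \frac{474}{5} \cdot 23 = \frac{10902}{5}$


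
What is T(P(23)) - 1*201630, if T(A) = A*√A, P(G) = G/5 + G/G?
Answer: -201630 + 56*√35/25 ≈ -2.0162e+5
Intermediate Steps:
P(G) = 1 + G/5 (P(G) = G*(⅕) + 1 = G/5 + 1 = 1 + G/5)
T(A) = A^(3/2)
T(P(23)) - 1*201630 = (1 + (⅕)*23)^(3/2) - 1*201630 = (1 + 23/5)^(3/2) - 201630 = (28/5)^(3/2) - 201630 = 56*√35/25 - 201630 = -201630 + 56*√35/25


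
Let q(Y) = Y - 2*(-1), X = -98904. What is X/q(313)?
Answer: -32968/105 ≈ -313.98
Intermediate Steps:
q(Y) = 2 + Y (q(Y) = Y + 2 = 2 + Y)
X/q(313) = -98904/(2 + 313) = -98904/315 = -98904*1/315 = -32968/105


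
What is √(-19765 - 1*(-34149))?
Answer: 4*√899 ≈ 119.93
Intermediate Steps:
√(-19765 - 1*(-34149)) = √(-19765 + 34149) = √14384 = 4*√899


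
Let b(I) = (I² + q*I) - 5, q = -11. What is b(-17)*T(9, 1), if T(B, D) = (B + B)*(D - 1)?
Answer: 0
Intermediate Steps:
T(B, D) = 2*B*(-1 + D) (T(B, D) = (2*B)*(-1 + D) = 2*B*(-1 + D))
b(I) = -5 + I² - 11*I (b(I) = (I² - 11*I) - 5 = -5 + I² - 11*I)
b(-17)*T(9, 1) = (-5 + (-17)² - 11*(-17))*(2*9*(-1 + 1)) = (-5 + 289 + 187)*(2*9*0) = 471*0 = 0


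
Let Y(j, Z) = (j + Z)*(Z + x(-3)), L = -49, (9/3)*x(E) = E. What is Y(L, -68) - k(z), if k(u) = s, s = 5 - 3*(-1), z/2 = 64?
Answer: 8065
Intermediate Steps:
x(E) = E/3
Y(j, Z) = (-1 + Z)*(Z + j) (Y(j, Z) = (j + Z)*(Z + (1/3)*(-3)) = (Z + j)*(Z - 1) = (Z + j)*(-1 + Z) = (-1 + Z)*(Z + j))
z = 128 (z = 2*64 = 128)
s = 8 (s = 5 + 3 = 8)
k(u) = 8
Y(L, -68) - k(z) = ((-68)**2 - 1*(-68) - 1*(-49) - 68*(-49)) - 1*8 = (4624 + 68 + 49 + 3332) - 8 = 8073 - 8 = 8065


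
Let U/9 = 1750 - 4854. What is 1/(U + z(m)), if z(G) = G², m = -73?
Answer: -1/22607 ≈ -4.4234e-5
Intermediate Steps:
U = -27936 (U = 9*(1750 - 4854) = 9*(-3104) = -27936)
1/(U + z(m)) = 1/(-27936 + (-73)²) = 1/(-27936 + 5329) = 1/(-22607) = -1/22607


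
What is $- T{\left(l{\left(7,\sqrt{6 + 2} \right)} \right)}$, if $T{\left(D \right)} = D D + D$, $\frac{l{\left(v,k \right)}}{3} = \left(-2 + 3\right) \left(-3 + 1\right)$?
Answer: $-30$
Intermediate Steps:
$l{\left(v,k \right)} = -6$ ($l{\left(v,k \right)} = 3 \left(-2 + 3\right) \left(-3 + 1\right) = 3 \cdot 1 \left(-2\right) = 3 \left(-2\right) = -6$)
$T{\left(D \right)} = D + D^{2}$ ($T{\left(D \right)} = D^{2} + D = D + D^{2}$)
$- T{\left(l{\left(7,\sqrt{6 + 2} \right)} \right)} = - \left(-6\right) \left(1 - 6\right) = - \left(-6\right) \left(-5\right) = \left(-1\right) 30 = -30$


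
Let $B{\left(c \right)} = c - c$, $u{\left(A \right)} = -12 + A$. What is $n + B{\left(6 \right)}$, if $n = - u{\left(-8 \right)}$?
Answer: $20$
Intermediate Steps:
$B{\left(c \right)} = 0$
$n = 20$ ($n = - (-12 - 8) = \left(-1\right) \left(-20\right) = 20$)
$n + B{\left(6 \right)} = 20 + 0 = 20$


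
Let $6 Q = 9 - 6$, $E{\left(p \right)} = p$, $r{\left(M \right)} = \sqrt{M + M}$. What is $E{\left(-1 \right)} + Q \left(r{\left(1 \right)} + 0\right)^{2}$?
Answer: $0$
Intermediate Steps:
$r{\left(M \right)} = \sqrt{2} \sqrt{M}$ ($r{\left(M \right)} = \sqrt{2 M} = \sqrt{2} \sqrt{M}$)
$Q = \frac{1}{2}$ ($Q = \frac{9 - 6}{6} = \frac{1}{6} \cdot 3 = \frac{1}{2} \approx 0.5$)
$E{\left(-1 \right)} + Q \left(r{\left(1 \right)} + 0\right)^{2} = -1 + \frac{\left(\sqrt{2} \sqrt{1} + 0\right)^{2}}{2} = -1 + \frac{\left(\sqrt{2} \cdot 1 + 0\right)^{2}}{2} = -1 + \frac{\left(\sqrt{2} + 0\right)^{2}}{2} = -1 + \frac{\left(\sqrt{2}\right)^{2}}{2} = -1 + \frac{1}{2} \cdot 2 = -1 + 1 = 0$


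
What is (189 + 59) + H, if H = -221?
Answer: 27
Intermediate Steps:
(189 + 59) + H = (189 + 59) - 221 = 248 - 221 = 27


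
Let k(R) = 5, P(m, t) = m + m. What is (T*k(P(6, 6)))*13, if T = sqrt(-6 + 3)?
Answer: 65*I*sqrt(3) ≈ 112.58*I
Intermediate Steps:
P(m, t) = 2*m
T = I*sqrt(3) (T = sqrt(-3) = I*sqrt(3) ≈ 1.732*I)
(T*k(P(6, 6)))*13 = ((I*sqrt(3))*5)*13 = (5*I*sqrt(3))*13 = 65*I*sqrt(3)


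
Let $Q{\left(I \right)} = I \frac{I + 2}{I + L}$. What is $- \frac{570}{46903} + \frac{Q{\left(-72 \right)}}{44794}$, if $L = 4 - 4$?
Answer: $- \frac{14407895}{1050486491} \approx -0.013715$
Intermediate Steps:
$L = 0$ ($L = 4 - 4 = 0$)
$Q{\left(I \right)} = 2 + I$ ($Q{\left(I \right)} = I \frac{I + 2}{I + 0} = I \frac{2 + I}{I} = 2 + I$)
$- \frac{570}{46903} + \frac{Q{\left(-72 \right)}}{44794} = - \frac{570}{46903} + \frac{2 - 72}{44794} = \left(-570\right) \frac{1}{46903} - \frac{35}{22397} = - \frac{570}{46903} - \frac{35}{22397} = - \frac{14407895}{1050486491}$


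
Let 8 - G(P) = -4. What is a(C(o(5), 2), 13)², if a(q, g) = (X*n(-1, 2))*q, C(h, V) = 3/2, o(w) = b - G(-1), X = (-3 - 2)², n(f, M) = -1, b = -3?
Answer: 5625/4 ≈ 1406.3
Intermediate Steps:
G(P) = 12 (G(P) = 8 - 1*(-4) = 8 + 4 = 12)
X = 25 (X = (-5)² = 25)
o(w) = -15 (o(w) = -3 - 1*12 = -3 - 12 = -15)
C(h, V) = 3/2 (C(h, V) = 3*(½) = 3/2)
a(q, g) = -25*q (a(q, g) = (25*(-1))*q = -25*q)
a(C(o(5), 2), 13)² = (-25*3/2)² = (-75/2)² = 5625/4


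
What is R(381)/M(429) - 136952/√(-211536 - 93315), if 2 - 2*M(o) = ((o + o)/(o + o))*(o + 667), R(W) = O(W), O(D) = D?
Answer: -381/547 + 136952*I*√304851/304851 ≈ -0.69653 + 248.04*I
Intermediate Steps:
R(W) = W
M(o) = -665/2 - o/2 (M(o) = 1 - (o + o)/(o + o)*(o + 667)/2 = 1 - (2*o)/((2*o))*(667 + o)/2 = 1 - (2*o)*(1/(2*o))*(667 + o)/2 = 1 - (667 + o)/2 = 1 + (-667/2 - o/2) = -665/2 - o/2)
R(381)/M(429) - 136952/√(-211536 - 93315) = 381/(-665/2 - ½*429) - 136952/√(-211536 - 93315) = 381/(-665/2 - 429/2) - 136952*(-I*√304851/304851) = 381/(-547) - 136952*(-I*√304851/304851) = 381*(-1/547) - (-136952)*I*√304851/304851 = -381/547 + 136952*I*√304851/304851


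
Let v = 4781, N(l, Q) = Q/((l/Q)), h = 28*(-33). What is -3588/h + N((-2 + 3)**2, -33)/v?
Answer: 216196/52591 ≈ 4.1109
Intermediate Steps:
h = -924
N(l, Q) = Q**2/l (N(l, Q) = Q*(Q/l) = Q**2/l)
-3588/h + N((-2 + 3)**2, -33)/v = -3588/(-924) + ((-33)**2/((-2 + 3)**2))/4781 = -3588*(-1/924) + (1089/(1**2))*(1/4781) = 299/77 + (1089/1)*(1/4781) = 299/77 + (1089*1)*(1/4781) = 299/77 + 1089*(1/4781) = 299/77 + 1089/4781 = 216196/52591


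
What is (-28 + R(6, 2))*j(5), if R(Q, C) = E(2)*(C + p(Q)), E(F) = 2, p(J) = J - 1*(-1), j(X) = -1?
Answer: 10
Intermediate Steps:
p(J) = 1 + J (p(J) = J + 1 = 1 + J)
R(Q, C) = 2 + 2*C + 2*Q (R(Q, C) = 2*(C + (1 + Q)) = 2*(1 + C + Q) = 2 + 2*C + 2*Q)
(-28 + R(6, 2))*j(5) = (-28 + (2 + 2*2 + 2*6))*(-1) = (-28 + (2 + 4 + 12))*(-1) = (-28 + 18)*(-1) = -10*(-1) = 10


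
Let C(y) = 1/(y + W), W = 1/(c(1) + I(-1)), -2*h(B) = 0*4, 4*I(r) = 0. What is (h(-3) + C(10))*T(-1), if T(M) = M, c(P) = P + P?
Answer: -2/21 ≈ -0.095238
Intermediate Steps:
c(P) = 2*P
I(r) = 0 (I(r) = (¼)*0 = 0)
h(B) = 0 (h(B) = -0*4 = -½*0 = 0)
W = ½ (W = 1/(2*1 + 0) = 1/(2 + 0) = 1/2 = ½ ≈ 0.50000)
C(y) = 1/(½ + y) (C(y) = 1/(y + ½) = 1/(½ + y))
(h(-3) + C(10))*T(-1) = (0 + 2/(1 + 2*10))*(-1) = (0 + 2/(1 + 20))*(-1) = (0 + 2/21)*(-1) = (2/21)*(-1) = -2/21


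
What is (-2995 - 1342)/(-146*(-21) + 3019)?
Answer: -4337/6085 ≈ -0.71274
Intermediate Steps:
(-2995 - 1342)/(-146*(-21) + 3019) = -4337/(3066 + 3019) = -4337/6085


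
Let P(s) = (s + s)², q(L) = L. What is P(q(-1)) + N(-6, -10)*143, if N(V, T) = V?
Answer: -854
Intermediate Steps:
P(s) = 4*s² (P(s) = (2*s)² = 4*s²)
P(q(-1)) + N(-6, -10)*143 = 4*(-1)² - 6*143 = 4*1 - 858 = 4 - 858 = -854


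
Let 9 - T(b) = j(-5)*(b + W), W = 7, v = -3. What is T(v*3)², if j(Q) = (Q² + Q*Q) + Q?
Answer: 9801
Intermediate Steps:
j(Q) = Q + 2*Q² (j(Q) = (Q² + Q²) + Q = 2*Q² + Q = Q + 2*Q²)
T(b) = -306 - 45*b (T(b) = 9 - (-5*(1 + 2*(-5)))*(b + 7) = 9 - (-5*(1 - 10))*(7 + b) = 9 - (-5*(-9))*(7 + b) = 9 - 45*(7 + b) = 9 - (315 + 45*b) = 9 + (-315 - 45*b) = -306 - 45*b)
T(v*3)² = (-306 - (-135)*3)² = (-306 - 45*(-9))² = (-306 + 405)² = 99² = 9801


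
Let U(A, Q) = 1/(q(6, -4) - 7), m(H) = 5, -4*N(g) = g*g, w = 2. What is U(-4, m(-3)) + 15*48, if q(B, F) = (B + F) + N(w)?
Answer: 4319/6 ≈ 719.83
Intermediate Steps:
N(g) = -g²/4 (N(g) = -g*g/4 = -g²/4)
q(B, F) = -1 + B + F (q(B, F) = (B + F) - ¼*2² = (B + F) - ¼*4 = (B + F) - 1 = -1 + B + F)
U(A, Q) = -⅙ (U(A, Q) = 1/((-1 + 6 - 4) - 7) = 1/(1 - 7) = 1/(-6) = -⅙)
U(-4, m(-3)) + 15*48 = -⅙ + 15*48 = -⅙ + 720 = 4319/6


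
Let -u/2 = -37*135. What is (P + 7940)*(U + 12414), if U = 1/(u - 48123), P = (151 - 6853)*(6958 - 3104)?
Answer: -12223492899659648/38133 ≈ -3.2055e+11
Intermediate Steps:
u = 9990 (u = -(-74)*135 = -2*(-4995) = 9990)
P = -25829508 (P = -6702*3854 = -25829508)
U = -1/38133 (U = 1/(9990 - 48123) = 1/(-38133) = -1/38133 ≈ -2.6224e-5)
(P + 7940)*(U + 12414) = (-25829508 + 7940)*(-1/38133 + 12414) = -25821568*473383061/38133 = -12223492899659648/38133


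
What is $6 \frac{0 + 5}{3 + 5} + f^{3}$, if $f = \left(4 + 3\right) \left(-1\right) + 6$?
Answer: $\frac{11}{4} \approx 2.75$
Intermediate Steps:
$f = -1$ ($f = 7 \left(-1\right) + 6 = -7 + 6 = -1$)
$6 \frac{0 + 5}{3 + 5} + f^{3} = 6 \frac{0 + 5}{3 + 5} + \left(-1\right)^{3} = 6 \cdot \frac{5}{8} - 1 = \frac{15}{4} - 1 = \frac{11}{4}$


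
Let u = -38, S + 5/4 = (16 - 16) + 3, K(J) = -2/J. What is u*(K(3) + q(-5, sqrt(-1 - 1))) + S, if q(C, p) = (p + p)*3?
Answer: 325/12 - 228*I*sqrt(2) ≈ 27.083 - 322.44*I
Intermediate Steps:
q(C, p) = 6*p (q(C, p) = (2*p)*3 = 6*p)
S = 7/4 (S = -5/4 + ((16 - 16) + 3) = -5/4 + (0 + 3) = -5/4 + 3 = 7/4 ≈ 1.7500)
u*(K(3) + q(-5, sqrt(-1 - 1))) + S = -38*(-2/3 + 6*sqrt(-1 - 1)) + 7/4 = -38*(-2*1/3 + 6*sqrt(-2)) + 7/4 = -38*(-2/3 + 6*(I*sqrt(2))) + 7/4 = -38*(-2/3 + 6*I*sqrt(2)) + 7/4 = (76/3 - 228*I*sqrt(2)) + 7/4 = 325/12 - 228*I*sqrt(2)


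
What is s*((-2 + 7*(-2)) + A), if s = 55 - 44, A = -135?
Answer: -1661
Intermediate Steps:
s = 11
s*((-2 + 7*(-2)) + A) = 11*((-2 + 7*(-2)) - 135) = 11*((-2 - 14) - 135) = 11*(-16 - 135) = 11*(-151) = -1661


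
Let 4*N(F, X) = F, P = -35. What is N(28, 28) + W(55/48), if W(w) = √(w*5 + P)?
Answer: 7 + I*√4215/12 ≈ 7.0 + 5.4103*I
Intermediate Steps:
N(F, X) = F/4
W(w) = √(-35 + 5*w) (W(w) = √(w*5 - 35) = √(5*w - 35) = √(-35 + 5*w))
N(28, 28) + W(55/48) = (¼)*28 + √(-35 + 5*(55/48)) = 7 + √(-35 + 5*(55*(1/48))) = 7 + √(-35 + 5*(55/48)) = 7 + √(-35 + 275/48) = 7 + √(-1405/48) = 7 + I*√4215/12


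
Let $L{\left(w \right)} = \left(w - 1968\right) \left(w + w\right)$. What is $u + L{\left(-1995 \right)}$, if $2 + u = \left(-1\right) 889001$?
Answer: $14923367$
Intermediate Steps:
$L{\left(w \right)} = 2 w \left(-1968 + w\right)$ ($L{\left(w \right)} = \left(-1968 + w\right) 2 w = 2 w \left(-1968 + w\right)$)
$u = -889003$ ($u = -2 - 889001 = -889003$)
$u + L{\left(-1995 \right)} = -889003 + 2 \left(-1995\right) \left(-1968 - 1995\right) = -889003 + 2 \left(-1995\right) \left(-3963\right) = -889003 + 15812370 = 14923367$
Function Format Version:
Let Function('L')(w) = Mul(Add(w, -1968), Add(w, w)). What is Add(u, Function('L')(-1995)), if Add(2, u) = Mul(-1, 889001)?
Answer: 14923367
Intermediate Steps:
Function('L')(w) = Mul(2, w, Add(-1968, w)) (Function('L')(w) = Mul(Add(-1968, w), Mul(2, w)) = Mul(2, w, Add(-1968, w)))
u = -889003 (u = Add(-2, Mul(-1, 889001)) = Add(-2, -889001) = -889003)
Add(u, Function('L')(-1995)) = Add(-889003, Mul(2, -1995, Add(-1968, -1995))) = Add(-889003, Mul(2, -1995, -3963)) = Add(-889003, 15812370) = 14923367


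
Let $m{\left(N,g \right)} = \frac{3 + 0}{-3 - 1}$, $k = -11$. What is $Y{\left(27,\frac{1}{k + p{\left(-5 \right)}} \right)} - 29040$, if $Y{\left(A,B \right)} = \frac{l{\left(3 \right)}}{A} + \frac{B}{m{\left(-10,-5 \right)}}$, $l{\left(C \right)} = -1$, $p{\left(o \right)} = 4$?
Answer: $- \frac{5488531}{189} \approx -29040.0$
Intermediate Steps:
$m{\left(N,g \right)} = - \frac{3}{4}$ ($m{\left(N,g \right)} = \frac{3}{-4} = 3 \left(- \frac{1}{4}\right) = - \frac{3}{4}$)
$Y{\left(A,B \right)} = - \frac{1}{A} - \frac{4 B}{3}$ ($Y{\left(A,B \right)} = - \frac{1}{A} + \frac{B}{- \frac{3}{4}} = - \frac{1}{A} + B \left(- \frac{4}{3}\right) = - \frac{1}{A} - \frac{4 B}{3}$)
$Y{\left(27,\frac{1}{k + p{\left(-5 \right)}} \right)} - 29040 = \left(- \frac{1}{27} - \frac{4}{3 \left(-11 + 4\right)}\right) - 29040 = \left(\left(-1\right) \frac{1}{27} - \frac{4}{3 \left(-7\right)}\right) - 29040 = \left(- \frac{1}{27} - - \frac{4}{21}\right) - 29040 = \left(- \frac{1}{27} + \frac{4}{21}\right) - 29040 = \frac{29}{189} - 29040 = - \frac{5488531}{189}$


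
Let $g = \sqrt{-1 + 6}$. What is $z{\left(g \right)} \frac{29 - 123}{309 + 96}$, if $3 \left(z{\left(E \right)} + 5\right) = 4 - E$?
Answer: $\frac{1034}{1215} + \frac{94 \sqrt{5}}{1215} \approx 1.024$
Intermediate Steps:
$g = \sqrt{5} \approx 2.2361$
$z{\left(E \right)} = - \frac{11}{3} - \frac{E}{3}$ ($z{\left(E \right)} = -5 + \frac{4 - E}{3} = -5 - \left(- \frac{4}{3} + \frac{E}{3}\right) = - \frac{11}{3} - \frac{E}{3}$)
$z{\left(g \right)} \frac{29 - 123}{309 + 96} = \left(- \frac{11}{3} - \frac{\sqrt{5}}{3}\right) \frac{29 - 123}{309 + 96} = \left(- \frac{11}{3} - \frac{\sqrt{5}}{3}\right) \left(- \frac{94}{405}\right) = \frac{1034}{1215} + \frac{94 \sqrt{5}}{1215}$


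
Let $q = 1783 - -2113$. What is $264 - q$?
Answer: $-3632$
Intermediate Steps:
$q = 3896$ ($q = 1783 + 2113 = 3896$)
$264 - q = 264 - 3896 = -3632$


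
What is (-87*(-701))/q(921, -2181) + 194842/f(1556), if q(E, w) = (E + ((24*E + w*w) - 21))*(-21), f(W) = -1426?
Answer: -3259560897032/23855807115 ≈ -136.64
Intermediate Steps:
q(E, w) = 441 - 525*E - 21*w**2 (q(E, w) = (E + ((24*E + w**2) - 21))*(-21) = (E + ((w**2 + 24*E) - 21))*(-21) = (E + (-21 + w**2 + 24*E))*(-21) = (-21 + w**2 + 25*E)*(-21) = 441 - 525*E - 21*w**2)
(-87*(-701))/q(921, -2181) + 194842/f(1556) = (-87*(-701))/(441 - 525*921 - 21*(-2181)**2) + 194842/(-1426) = 60987/(441 - 483525 - 21*4756761) + 194842*(-1/1426) = 60987/(441 - 483525 - 99891981) - 97421/713 = 60987/(-100375065) - 97421/713 = 60987*(-1/100375065) - 97421/713 = -20329/33458355 - 97421/713 = -3259560897032/23855807115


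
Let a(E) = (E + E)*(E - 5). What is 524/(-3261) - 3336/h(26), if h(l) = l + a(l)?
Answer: -5732264/1822899 ≈ -3.1446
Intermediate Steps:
a(E) = 2*E*(-5 + E) (a(E) = (2*E)*(-5 + E) = 2*E*(-5 + E))
h(l) = l + 2*l*(-5 + l)
524/(-3261) - 3336/h(26) = 524/(-3261) - 3336*1/(26*(-9 + 2*26)) = 524*(-1/3261) - 3336*1/(26*(-9 + 52)) = -524/3261 - 3336/(26*43) = -524/3261 - 3336/1118 = -524/3261 - 3336*1/1118 = -524/3261 - 1668/559 = -5732264/1822899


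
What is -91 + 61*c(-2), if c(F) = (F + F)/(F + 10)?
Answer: -243/2 ≈ -121.50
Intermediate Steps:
c(F) = 2*F/(10 + F) (c(F) = (2*F)/(10 + F) = 2*F/(10 + F))
-91 + 61*c(-2) = -91 + 61*(2*(-2)/(10 - 2)) = -91 + 61*(2*(-2)/8) = -91 + 61*(2*(-2)*(⅛)) = -91 + 61*(-½) = -91 - 61/2 = -243/2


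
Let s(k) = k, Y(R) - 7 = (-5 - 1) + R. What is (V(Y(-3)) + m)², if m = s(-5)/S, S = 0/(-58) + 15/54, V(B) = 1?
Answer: 289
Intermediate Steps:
Y(R) = 1 + R (Y(R) = 7 + ((-5 - 1) + R) = 7 + (-6 + R) = 1 + R)
S = 5/18 (S = 0*(-1/58) + 15*(1/54) = 0 + 5/18 = 5/18 ≈ 0.27778)
m = -18 (m = -5/5/18 = -5*18/5 = -18)
(V(Y(-3)) + m)² = (1 - 18)² = (-17)² = 289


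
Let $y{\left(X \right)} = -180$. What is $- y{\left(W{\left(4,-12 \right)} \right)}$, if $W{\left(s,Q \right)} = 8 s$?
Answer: $180$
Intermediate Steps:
$- y{\left(W{\left(4,-12 \right)} \right)} = \left(-1\right) \left(-180\right) = 180$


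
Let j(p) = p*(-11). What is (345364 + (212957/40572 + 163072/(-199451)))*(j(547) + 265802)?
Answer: 501061412845236415/5584628 ≈ 8.9722e+10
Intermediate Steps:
j(p) = -11*p
(345364 + (212957/40572 + 163072/(-199451)))*(j(547) + 265802) = (345364 + (212957/40572 + 163072/(-199451)))*(-11*547 + 265802) = (345364 + (212957*(1/40572) + 163072*(-1/199451)))*(-6017 + 265802) = (345364 + (9259/1764 - 23296/28493))*259785 = (345364 + 222722543/50261652)*259785 = (17358787903871/50261652)*259785 = 501061412845236415/5584628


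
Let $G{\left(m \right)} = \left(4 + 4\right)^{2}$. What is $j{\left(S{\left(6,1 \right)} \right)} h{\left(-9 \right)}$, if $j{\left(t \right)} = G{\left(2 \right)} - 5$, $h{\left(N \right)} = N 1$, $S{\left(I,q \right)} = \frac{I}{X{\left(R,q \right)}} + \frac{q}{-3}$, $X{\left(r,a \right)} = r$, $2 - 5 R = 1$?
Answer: $-531$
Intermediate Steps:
$R = \frac{1}{5}$ ($R = \frac{2}{5} - \frac{1}{5} = \frac{1}{5} \approx 0.2$)
$G{\left(m \right)} = 64$ ($G{\left(m \right)} = 8^{2} = 64$)
$S{\left(I,q \right)} = 5 I - \frac{q}{3}$ ($S{\left(I,q \right)} = I \frac{1}{\frac{1}{5}} + \frac{q}{-3} = I 5 + q \left(- \frac{1}{3}\right) = 5 I - \frac{q}{3}$)
$h{\left(N \right)} = N$
$j{\left(t \right)} = 59$ ($j{\left(t \right)} = 64 - 5 = 59$)
$j{\left(S{\left(6,1 \right)} \right)} h{\left(-9 \right)} = 59 \left(-9\right) = -531$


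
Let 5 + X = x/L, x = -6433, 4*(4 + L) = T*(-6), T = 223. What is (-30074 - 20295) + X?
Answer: -34090332/677 ≈ -50355.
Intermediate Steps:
L = -677/2 (L = -4 + (223*(-6))/4 = -4 + (1/4)*(-1338) = -4 - 669/2 = -677/2 ≈ -338.50)
X = 9481/677 (X = -5 - 6433/(-677/2) = -5 - 6433*(-2/677) = -5 + 12866/677 = 9481/677 ≈ 14.004)
(-30074 - 20295) + X = (-30074 - 20295) + 9481/677 = -50369 + 9481/677 = -34090332/677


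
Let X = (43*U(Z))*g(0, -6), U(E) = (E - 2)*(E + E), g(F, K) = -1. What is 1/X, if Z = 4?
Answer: -1/688 ≈ -0.0014535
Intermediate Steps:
U(E) = 2*E*(-2 + E) (U(E) = (-2 + E)*(2*E) = 2*E*(-2 + E))
X = -688 (X = (43*(2*4*(-2 + 4)))*(-1) = (43*(2*4*2))*(-1) = (43*16)*(-1) = 688*(-1) = -688)
1/X = 1/(-688) = -1/688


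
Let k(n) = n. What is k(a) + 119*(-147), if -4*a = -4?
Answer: -17492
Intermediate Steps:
a = 1 (a = -¼*(-4) = 1)
k(a) + 119*(-147) = 1 + 119*(-147) = 1 - 17493 = -17492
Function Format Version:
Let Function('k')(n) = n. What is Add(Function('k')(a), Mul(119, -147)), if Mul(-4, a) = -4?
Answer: -17492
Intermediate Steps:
a = 1 (a = Mul(Rational(-1, 4), -4) = 1)
Add(Function('k')(a), Mul(119, -147)) = Add(1, Mul(119, -147)) = Add(1, -17493) = -17492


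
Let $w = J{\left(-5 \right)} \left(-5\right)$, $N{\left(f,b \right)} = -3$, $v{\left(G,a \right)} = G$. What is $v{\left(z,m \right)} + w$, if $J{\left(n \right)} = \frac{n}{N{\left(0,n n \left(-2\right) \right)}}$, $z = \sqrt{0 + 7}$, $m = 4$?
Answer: $- \frac{25}{3} + \sqrt{7} \approx -5.6876$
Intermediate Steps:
$z = \sqrt{7} \approx 2.6458$
$J{\left(n \right)} = - \frac{n}{3}$ ($J{\left(n \right)} = \frac{n}{-3} = n \left(- \frac{1}{3}\right) = - \frac{n}{3}$)
$w = - \frac{25}{3}$ ($w = \left(- \frac{1}{3}\right) \left(-5\right) \left(-5\right) = \frac{5}{3} \left(-5\right) = - \frac{25}{3} \approx -8.3333$)
$v{\left(z,m \right)} + w = \sqrt{7} - \frac{25}{3} = - \frac{25}{3} + \sqrt{7}$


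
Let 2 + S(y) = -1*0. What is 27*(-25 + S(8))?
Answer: -729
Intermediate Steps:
S(y) = -2 (S(y) = -2 - 1*0 = -2 + 0 = -2)
27*(-25 + S(8)) = 27*(-25 - 2) = 27*(-27) = -729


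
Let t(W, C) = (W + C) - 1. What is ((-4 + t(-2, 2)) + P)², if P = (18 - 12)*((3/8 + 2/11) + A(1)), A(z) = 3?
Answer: 516961/1936 ≈ 267.03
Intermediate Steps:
t(W, C) = -1 + C + W (t(W, C) = (C + W) - 1 = -1 + C + W)
P = 939/44 (P = (18 - 12)*((3/8 + 2/11) + 3) = 6*((3*(⅛) + 2*(1/11)) + 3) = 6*((3/8 + 2/11) + 3) = 6*(49/88 + 3) = 6*(313/88) = 939/44 ≈ 21.341)
((-4 + t(-2, 2)) + P)² = ((-4 + (-1 + 2 - 2)) + 939/44)² = ((-4 - 1) + 939/44)² = (-5 + 939/44)² = (719/44)² = 516961/1936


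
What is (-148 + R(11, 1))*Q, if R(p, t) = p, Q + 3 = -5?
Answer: 1096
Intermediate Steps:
Q = -8 (Q = -3 - 5 = -8)
(-148 + R(11, 1))*Q = (-148 + 11)*(-8) = -137*(-8) = 1096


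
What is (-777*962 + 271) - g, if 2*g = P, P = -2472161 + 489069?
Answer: 244343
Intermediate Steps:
P = -1983092
g = -991546 (g = (1/2)*(-1983092) = -991546)
(-777*962 + 271) - g = (-777*962 + 271) - 1*(-991546) = (-747474 + 271) + 991546 = -747203 + 991546 = 244343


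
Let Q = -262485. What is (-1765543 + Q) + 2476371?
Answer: 448343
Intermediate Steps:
(-1765543 + Q) + 2476371 = (-1765543 - 262485) + 2476371 = -2028028 + 2476371 = 448343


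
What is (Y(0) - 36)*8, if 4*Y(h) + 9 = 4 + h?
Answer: -298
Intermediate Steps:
Y(h) = -5/4 + h/4 (Y(h) = -9/4 + (4 + h)/4 = -9/4 + (1 + h/4) = -5/4 + h/4)
(Y(0) - 36)*8 = ((-5/4 + (¼)*0) - 36)*8 = ((-5/4 + 0) - 36)*8 = (-5/4 - 36)*8 = -149/4*8 = -298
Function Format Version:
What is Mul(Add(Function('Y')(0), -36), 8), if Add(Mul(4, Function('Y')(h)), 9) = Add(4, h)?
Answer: -298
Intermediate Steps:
Function('Y')(h) = Add(Rational(-5, 4), Mul(Rational(1, 4), h)) (Function('Y')(h) = Add(Rational(-9, 4), Mul(Rational(1, 4), Add(4, h))) = Add(Rational(-9, 4), Add(1, Mul(Rational(1, 4), h))) = Add(Rational(-5, 4), Mul(Rational(1, 4), h)))
Mul(Add(Function('Y')(0), -36), 8) = Mul(Add(Add(Rational(-5, 4), Mul(Rational(1, 4), 0)), -36), 8) = Mul(Add(Add(Rational(-5, 4), 0), -36), 8) = Mul(Add(Rational(-5, 4), -36), 8) = Mul(Rational(-149, 4), 8) = -298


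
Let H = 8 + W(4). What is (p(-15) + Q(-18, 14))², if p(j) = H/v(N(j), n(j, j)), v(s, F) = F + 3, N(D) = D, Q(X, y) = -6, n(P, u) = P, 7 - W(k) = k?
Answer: 6889/144 ≈ 47.840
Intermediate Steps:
W(k) = 7 - k
v(s, F) = 3 + F
H = 11 (H = 8 + (7 - 1*4) = 8 + (7 - 4) = 8 + 3 = 11)
p(j) = 11/(3 + j)
(p(-15) + Q(-18, 14))² = (11/(3 - 15) - 6)² = (11/(-12) - 6)² = (11*(-1/12) - 6)² = (-11/12 - 6)² = (-83/12)² = 6889/144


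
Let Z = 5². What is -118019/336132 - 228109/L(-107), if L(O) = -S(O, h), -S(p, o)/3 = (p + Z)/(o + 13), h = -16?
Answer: -38342205973/13781412 ≈ -2782.2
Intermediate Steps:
Z = 25
S(p, o) = -3*(25 + p)/(13 + o) (S(p, o) = -3*(p + 25)/(o + 13) = -3*(25 + p)/(13 + o))
L(O) = -25 - O (L(O) = -3*(-25 - O)/(13 - 16) = -3*(-25 - O)/(-3) = -3*(-1)*(-25 - O)/3 = -(25 + O) = -25 - O)
-118019/336132 - 228109/L(-107) = -118019/336132 - 228109/(-25 - 1*(-107)) = -118019*1/336132 - 228109/(-25 + 107) = -118019/336132 - 228109/82 = -38342205973/13781412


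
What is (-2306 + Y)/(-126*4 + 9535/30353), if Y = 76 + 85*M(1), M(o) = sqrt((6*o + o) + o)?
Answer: 67687190/15288377 - 5160010*sqrt(2)/15288377 ≈ 3.9501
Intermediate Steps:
M(o) = 2*sqrt(2)*sqrt(o) (M(o) = sqrt(7*o + o) = sqrt(8*o) = 2*sqrt(2)*sqrt(o))
Y = 76 + 170*sqrt(2) (Y = 76 + 85*(2*sqrt(2)*sqrt(1)) = 76 + 85*(2*sqrt(2)*1) = 76 + 85*(2*sqrt(2)) = 76 + 170*sqrt(2) ≈ 316.42)
(-2306 + Y)/(-126*4 + 9535/30353) = (-2306 + (76 + 170*sqrt(2)))/(-126*4 + 9535/30353) = (-2230 + 170*sqrt(2))/(-504 + 9535*(1/30353)) = (-2230 + 170*sqrt(2))/(-504 + 9535/30353) = (-2230 + 170*sqrt(2))/(-15288377/30353) = (-2230 + 170*sqrt(2))*(-30353/15288377) = 67687190/15288377 - 5160010*sqrt(2)/15288377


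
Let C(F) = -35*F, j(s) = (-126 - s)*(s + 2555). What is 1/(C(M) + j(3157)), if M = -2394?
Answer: -1/18668706 ≈ -5.3566e-8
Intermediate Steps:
j(s) = (-126 - s)*(2555 + s)
1/(C(M) + j(3157)) = 1/(-35*(-2394) + (-321930 - 1*3157**2 - 2681*3157)) = 1/(83790 + (-321930 - 1*9966649 - 8463917)) = 1/(83790 + (-321930 - 9966649 - 8463917)) = 1/(83790 - 18752496) = 1/(-18668706) = -1/18668706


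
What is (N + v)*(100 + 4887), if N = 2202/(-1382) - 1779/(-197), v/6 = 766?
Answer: 3125113942908/136127 ≈ 2.2957e+7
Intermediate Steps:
v = 4596 (v = 6*766 = 4596)
N = 1012392/136127 (N = 2202*(-1/1382) - 1779*(-1/197) = -1101/691 + 1779/197 = 1012392/136127 ≈ 7.4371)
(N + v)*(100 + 4887) = (1012392/136127 + 4596)*(100 + 4887) = (626652084/136127)*4987 = 3125113942908/136127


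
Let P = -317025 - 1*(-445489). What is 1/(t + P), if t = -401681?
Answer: -1/273217 ≈ -3.6601e-6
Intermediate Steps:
P = 128464 (P = -317025 + 445489 = 128464)
1/(t + P) = 1/(-401681 + 128464) = 1/(-273217) = -1/273217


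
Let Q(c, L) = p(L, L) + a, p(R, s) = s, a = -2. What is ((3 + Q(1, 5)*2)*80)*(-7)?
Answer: -5040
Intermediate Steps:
Q(c, L) = -2 + L (Q(c, L) = L - 2 = -2 + L)
((3 + Q(1, 5)*2)*80)*(-7) = ((3 + (-2 + 5)*2)*80)*(-7) = ((3 + 3*2)*80)*(-7) = ((3 + 6)*80)*(-7) = (9*80)*(-7) = 720*(-7) = -5040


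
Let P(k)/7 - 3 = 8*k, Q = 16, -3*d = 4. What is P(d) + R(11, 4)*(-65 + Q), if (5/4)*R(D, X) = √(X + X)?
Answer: -161/3 - 392*√2/5 ≈ -164.54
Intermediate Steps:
d = -4/3 (d = -⅓*4 = -4/3 ≈ -1.3333)
R(D, X) = 4*√2*√X/5 (R(D, X) = 4*√(X + X)/5 = 4*√(2*X)/5 = 4*(√2*√X)/5 = 4*√2*√X/5)
P(k) = 21 + 56*k (P(k) = 21 + 7*(8*k) = 21 + 56*k)
P(d) + R(11, 4)*(-65 + Q) = (21 + 56*(-4/3)) + (4*√2*√4/5)*(-65 + 16) = (21 - 224/3) + ((⅘)*√2*2)*(-49) = -161/3 + (8*√2/5)*(-49) = -161/3 - 392*√2/5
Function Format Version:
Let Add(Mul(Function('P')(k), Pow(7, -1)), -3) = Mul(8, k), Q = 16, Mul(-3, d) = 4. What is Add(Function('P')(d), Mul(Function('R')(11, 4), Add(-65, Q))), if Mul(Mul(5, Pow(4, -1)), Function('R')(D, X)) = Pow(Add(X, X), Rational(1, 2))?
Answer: Add(Rational(-161, 3), Mul(Rational(-392, 5), Pow(2, Rational(1, 2)))) ≈ -164.54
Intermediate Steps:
d = Rational(-4, 3) (d = Mul(Rational(-1, 3), 4) = Rational(-4, 3) ≈ -1.3333)
Function('R')(D, X) = Mul(Rational(4, 5), Pow(2, Rational(1, 2)), Pow(X, Rational(1, 2))) (Function('R')(D, X) = Mul(Rational(4, 5), Pow(Add(X, X), Rational(1, 2))) = Mul(Rational(4, 5), Pow(Mul(2, X), Rational(1, 2))) = Mul(Rational(4, 5), Mul(Pow(2, Rational(1, 2)), Pow(X, Rational(1, 2)))) = Mul(Rational(4, 5), Pow(2, Rational(1, 2)), Pow(X, Rational(1, 2))))
Function('P')(k) = Add(21, Mul(56, k)) (Function('P')(k) = Add(21, Mul(7, Mul(8, k))) = Add(21, Mul(56, k)))
Add(Function('P')(d), Mul(Function('R')(11, 4), Add(-65, Q))) = Add(Add(21, Mul(56, Rational(-4, 3))), Mul(Mul(Rational(4, 5), Pow(2, Rational(1, 2)), Pow(4, Rational(1, 2))), Add(-65, 16))) = Add(Add(21, Rational(-224, 3)), Mul(Mul(Rational(4, 5), Pow(2, Rational(1, 2)), 2), -49)) = Add(Rational(-161, 3), Mul(Mul(Rational(8, 5), Pow(2, Rational(1, 2))), -49)) = Add(Rational(-161, 3), Mul(Rational(-392, 5), Pow(2, Rational(1, 2))))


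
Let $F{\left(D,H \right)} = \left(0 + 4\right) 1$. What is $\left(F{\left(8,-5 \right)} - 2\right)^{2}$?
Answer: $4$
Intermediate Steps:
$F{\left(D,H \right)} = 4$ ($F{\left(D,H \right)} = 4 \cdot 1 = 4$)
$\left(F{\left(8,-5 \right)} - 2\right)^{2} = \left(4 - 2\right)^{2} = 2^{2} = 4$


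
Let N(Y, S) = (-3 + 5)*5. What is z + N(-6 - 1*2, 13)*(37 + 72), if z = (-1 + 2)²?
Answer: 1091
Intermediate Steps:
N(Y, S) = 10 (N(Y, S) = 2*5 = 10)
z = 1 (z = 1² = 1)
z + N(-6 - 1*2, 13)*(37 + 72) = 1 + 10*(37 + 72) = 1 + 10*109 = 1 + 1090 = 1091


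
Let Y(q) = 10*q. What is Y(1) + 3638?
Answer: 3648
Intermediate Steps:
Y(1) + 3638 = 10*1 + 3638 = 10 + 3638 = 3648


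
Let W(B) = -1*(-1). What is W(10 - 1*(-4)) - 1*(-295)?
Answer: 296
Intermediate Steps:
W(B) = 1
W(10 - 1*(-4)) - 1*(-295) = 1 - 1*(-295) = 1 + 295 = 296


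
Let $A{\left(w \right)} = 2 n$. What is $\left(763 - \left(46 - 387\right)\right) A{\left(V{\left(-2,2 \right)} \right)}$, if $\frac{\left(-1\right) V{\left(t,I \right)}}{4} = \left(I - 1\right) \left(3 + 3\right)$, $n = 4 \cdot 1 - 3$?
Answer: $2208$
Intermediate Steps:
$n = 1$ ($n = 4 - 3 = 1$)
$V{\left(t,I \right)} = 24 - 24 I$ ($V{\left(t,I \right)} = - 4 \left(I - 1\right) \left(3 + 3\right) = - 4 \left(-1 + I\right) 6 = - 4 \left(-6 + 6 I\right) = 24 - 24 I$)
$A{\left(w \right)} = 2$ ($A{\left(w \right)} = 2 \cdot 1 = 2$)
$\left(763 - \left(46 - 387\right)\right) A{\left(V{\left(-2,2 \right)} \right)} = \left(763 - \left(46 - 387\right)\right) 2 = \left(763 - -341\right) 2 = \left(763 + 341\right) 2 = 1104 \cdot 2 = 2208$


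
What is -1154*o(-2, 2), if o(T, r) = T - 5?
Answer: 8078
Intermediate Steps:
o(T, r) = -5 + T
-1154*o(-2, 2) = -1154*(-5 - 2) = -1154*(-7) = 8078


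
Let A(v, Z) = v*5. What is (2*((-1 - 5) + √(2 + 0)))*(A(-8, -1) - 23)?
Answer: 756 - 126*√2 ≈ 577.81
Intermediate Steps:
A(v, Z) = 5*v
(2*((-1 - 5) + √(2 + 0)))*(A(-8, -1) - 23) = (2*((-1 - 5) + √(2 + 0)))*(5*(-8) - 23) = (2*(-6 + √2))*(-40 - 23) = (-12 + 2*√2)*(-63) = 756 - 126*√2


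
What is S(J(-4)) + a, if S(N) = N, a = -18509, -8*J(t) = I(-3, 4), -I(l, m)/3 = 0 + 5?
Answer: -148057/8 ≈ -18507.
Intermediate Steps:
I(l, m) = -15 (I(l, m) = -3*(0 + 5) = -3*5 = -15)
J(t) = 15/8 (J(t) = -1/8*(-15) = 15/8)
S(J(-4)) + a = 15/8 - 18509 = -148057/8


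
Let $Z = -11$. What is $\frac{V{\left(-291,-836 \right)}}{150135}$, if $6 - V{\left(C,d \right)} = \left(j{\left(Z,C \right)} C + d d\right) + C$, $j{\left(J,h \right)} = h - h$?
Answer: $- \frac{698599}{150135} \approx -4.6531$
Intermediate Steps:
$j{\left(J,h \right)} = 0$
$V{\left(C,d \right)} = 6 - C - d^{2}$ ($V{\left(C,d \right)} = 6 - \left(\left(0 C + d d\right) + C\right) = 6 - \left(\left(0 + d^{2}\right) + C\right) = 6 - \left(d^{2} + C\right) = 6 - \left(C + d^{2}\right) = 6 - C - d^{2}$)
$\frac{V{\left(-291,-836 \right)}}{150135} = \frac{6 - -291 - \left(-836\right)^{2}}{150135} = \left(6 + 291 - 698896\right) \frac{1}{150135} = \left(-698599\right) \frac{1}{150135} = - \frac{698599}{150135}$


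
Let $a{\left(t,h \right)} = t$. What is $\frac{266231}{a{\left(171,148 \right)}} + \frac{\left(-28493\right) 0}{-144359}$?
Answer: $\frac{266231}{171} \approx 1556.9$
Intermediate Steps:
$\frac{266231}{a{\left(171,148 \right)}} + \frac{\left(-28493\right) 0}{-144359} = \frac{266231}{171} + \frac{\left(-28493\right) 0}{-144359} = 266231 \cdot \frac{1}{171} + 0 \left(- \frac{1}{144359}\right) = \frac{266231}{171} + 0 = \frac{266231}{171}$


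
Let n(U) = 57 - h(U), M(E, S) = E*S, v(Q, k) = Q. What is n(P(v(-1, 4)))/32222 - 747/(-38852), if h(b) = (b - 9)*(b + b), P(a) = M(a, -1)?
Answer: 13453015/625944572 ≈ 0.021492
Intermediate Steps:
P(a) = -a (P(a) = a*(-1) = -a)
h(b) = 2*b*(-9 + b) (h(b) = (-9 + b)*(2*b) = 2*b*(-9 + b))
n(U) = 57 - 2*U*(-9 + U)
n(P(v(-1, 4)))/32222 - 747/(-38852) = (57 - 2*(-1*(-1))*(-9 - 1*(-1)))/32222 - 747/(-38852) = (57 - 2*1*(-9 + 1))*(1/32222) - 747*(-1/38852) = (57 - 2*1*(-8))*(1/32222) + 747/38852 = (57 + 16)*(1/32222) + 747/38852 = 73*(1/32222) + 747/38852 = 73/32222 + 747/38852 = 13453015/625944572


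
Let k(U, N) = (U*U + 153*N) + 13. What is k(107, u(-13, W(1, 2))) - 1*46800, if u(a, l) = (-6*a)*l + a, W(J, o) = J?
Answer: -25393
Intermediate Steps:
u(a, l) = a - 6*a*l (u(a, l) = -6*a*l + a = a - 6*a*l)
k(U, N) = 13 + U² + 153*N (k(U, N) = (U² + 153*N) + 13 = 13 + U² + 153*N)
k(107, u(-13, W(1, 2))) - 1*46800 = (13 + 107² + 153*(-13*(1 - 6*1))) - 1*46800 = (13 + 11449 + 153*(-13*(1 - 6))) - 46800 = (13 + 11449 + 153*(-13*(-5))) - 46800 = (13 + 11449 + 153*65) - 46800 = (13 + 11449 + 9945) - 46800 = 21407 - 46800 = -25393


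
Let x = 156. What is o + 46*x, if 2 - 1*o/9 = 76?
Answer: 6510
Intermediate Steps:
o = -666 (o = 18 - 9*76 = 18 - 684 = -666)
o + 46*x = -666 + 46*156 = -666 + 7176 = 6510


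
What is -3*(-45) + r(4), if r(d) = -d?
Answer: 131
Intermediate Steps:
-3*(-45) + r(4) = -3*(-45) - 1*4 = 135 - 4 = 131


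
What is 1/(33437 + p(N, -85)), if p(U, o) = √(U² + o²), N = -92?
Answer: 1153/38552320 - √15689/1118017280 ≈ 2.9795e-5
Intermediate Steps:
1/(33437 + p(N, -85)) = 1/(33437 + √((-92)² + (-85)²)) = 1/(33437 + √(8464 + 7225)) = 1/(33437 + √15689)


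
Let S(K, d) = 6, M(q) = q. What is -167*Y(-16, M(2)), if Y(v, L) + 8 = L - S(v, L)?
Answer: 2004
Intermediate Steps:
Y(v, L) = -14 + L (Y(v, L) = -8 + (L - 1*6) = -8 + (L - 6) = -8 + (-6 + L) = -14 + L)
-167*Y(-16, M(2)) = -167*(-14 + 2) = -167*(-12) = 2004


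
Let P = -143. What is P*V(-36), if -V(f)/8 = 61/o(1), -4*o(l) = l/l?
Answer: -279136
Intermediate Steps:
o(l) = -1/4 (o(l) = -l/(4*l) = -1/4*1 = -1/4)
V(f) = 1952 (V(f) = -488/(-1/4) = -488*(-4) = -8*(-244) = 1952)
P*V(-36) = -143*1952 = -279136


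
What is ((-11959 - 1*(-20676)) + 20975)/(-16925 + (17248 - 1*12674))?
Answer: -29692/12351 ≈ -2.4040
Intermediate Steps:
((-11959 - 1*(-20676)) + 20975)/(-16925 + (17248 - 1*12674)) = ((-11959 + 20676) + 20975)/(-16925 + (17248 - 12674)) = (8717 + 20975)/(-16925 + 4574) = 29692/(-12351) = 29692*(-1/12351) = -29692/12351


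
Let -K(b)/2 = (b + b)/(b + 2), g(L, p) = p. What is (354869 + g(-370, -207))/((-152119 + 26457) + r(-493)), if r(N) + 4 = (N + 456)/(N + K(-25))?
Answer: -4056978618/1437492523 ≈ -2.8223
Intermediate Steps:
K(b) = -4*b/(2 + b) (K(b) = -2*(b + b)/(b + 2) = -2*2*b/(2 + b) = -4*b/(2 + b))
r(N) = -4 + (456 + N)/(-100/23 + N) (r(N) = -4 + (N + 456)/(N - 4*(-25)/(2 - 25)) = -4 + (456 + N)/(N - 4*(-25)/(-23)) = -4 + (456 + N)/(N - 4*(-25)*(-1/23)) = -4 + (456 + N)/(N - 100/23) = -4 + (456 + N)/(-100/23 + N))
(354869 + g(-370, -207))/((-152119 + 26457) + r(-493)) = (354869 - 207)/((-152119 + 26457) + (10888 - 69*(-493))/(-100 + 23*(-493))) = 354662/(-125662 + (10888 + 34017)/(-100 - 11339)) = 354662/(-125662 + 44905/(-11439)) = 354662/(-125662 - 1/11439*44905) = 354662/(-125662 - 44905/11439) = 354662/(-1437492523/11439) = 354662*(-11439/1437492523) = -4056978618/1437492523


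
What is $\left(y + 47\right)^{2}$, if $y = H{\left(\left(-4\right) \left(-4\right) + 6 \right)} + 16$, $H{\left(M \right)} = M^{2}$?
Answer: $299209$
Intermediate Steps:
$y = 500$ ($y = \left(\left(-4\right) \left(-4\right) + 6\right)^{2} + 16 = \left(16 + 6\right)^{2} + 16 = 22^{2} + 16 = 484 + 16 = 500$)
$\left(y + 47\right)^{2} = \left(500 + 47\right)^{2} = 547^{2} = 299209$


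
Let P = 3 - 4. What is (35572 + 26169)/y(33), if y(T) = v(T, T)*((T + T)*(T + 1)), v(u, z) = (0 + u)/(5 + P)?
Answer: 61741/18513 ≈ 3.3350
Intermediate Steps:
P = -1
v(u, z) = u/4 (v(u, z) = (0 + u)/(5 - 1) = u/4)
y(T) = T**2*(1 + T)/2 (y(T) = (T/4)*((T + T)*(T + 1)) = (T/4)*((2*T)*(1 + T)) = (T/4)*(2*T*(1 + T)) = T**2*(1 + T)/2)
(35572 + 26169)/y(33) = (35572 + 26169)/(((1/2)*33**2*(1 + 33))) = 61741/(((1/2)*1089*34)) = 61741/18513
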